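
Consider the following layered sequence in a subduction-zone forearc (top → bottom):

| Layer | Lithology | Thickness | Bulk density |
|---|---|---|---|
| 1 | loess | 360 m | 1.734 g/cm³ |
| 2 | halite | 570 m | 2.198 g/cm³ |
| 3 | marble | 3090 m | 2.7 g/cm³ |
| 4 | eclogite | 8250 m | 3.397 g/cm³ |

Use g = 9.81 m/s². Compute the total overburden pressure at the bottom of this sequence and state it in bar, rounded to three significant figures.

loess: 1734 kg/m³ × 9.81 m/s² × 360 m = 6.124×10^6 Pa = 61.24 bar
halite: 2198 kg/m³ × 9.81 m/s² × 570 m = 1.229×10^7 Pa = 122.9 bar
marble: 2700 kg/m³ × 9.81 m/s² × 3090 m = 8.184×10^7 Pa = 818.4 bar
eclogite: 3397 kg/m³ × 9.81 m/s² × 8250 m = 2.749×10^8 Pa = 2749 bar
Total = 61.24 + 122.9 + 818.4 + 2749 = 3751.9 bar

3750 bar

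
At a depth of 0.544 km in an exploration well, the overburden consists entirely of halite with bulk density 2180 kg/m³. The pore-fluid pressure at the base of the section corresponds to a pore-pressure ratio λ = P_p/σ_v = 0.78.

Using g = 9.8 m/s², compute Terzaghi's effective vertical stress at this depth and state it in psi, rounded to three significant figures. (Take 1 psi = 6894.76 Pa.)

371 psi

Overburden (lithostatic) stress σ_v:
halite: 2180 kg/m³ × 9.8 m/s² × 544 m = 1.162×10^7 Pa = 11.62 MPa
Pore pressure P_p = λ·σ_v = 0.78 × 11.62 MPa = 9.065 MPa
Effective stress σ' = σ_v − P_p = 11.62 − 9.065 = 2.5568 MPa = 370.84 psi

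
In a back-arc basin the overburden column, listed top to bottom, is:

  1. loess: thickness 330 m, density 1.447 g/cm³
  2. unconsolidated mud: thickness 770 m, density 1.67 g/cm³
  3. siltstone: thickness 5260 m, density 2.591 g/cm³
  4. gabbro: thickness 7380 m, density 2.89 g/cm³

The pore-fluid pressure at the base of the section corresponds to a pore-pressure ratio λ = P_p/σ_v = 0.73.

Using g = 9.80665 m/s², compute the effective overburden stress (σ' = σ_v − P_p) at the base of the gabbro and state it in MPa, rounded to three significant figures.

Overburden (lithostatic) stress σ_v:
loess: 1447 kg/m³ × 9.80665 m/s² × 330 m = 4.683×10^6 Pa = 4.683 MPa
unconsolidated mud: 1670 kg/m³ × 9.80665 m/s² × 770 m = 1.261×10^7 Pa = 12.61 MPa
siltstone: 2591 kg/m³ × 9.80665 m/s² × 5260 m = 1.337×10^8 Pa = 133.7 MPa
gabbro: 2890 kg/m³ × 9.80665 m/s² × 7380 m = 2.092×10^8 Pa = 209.2 MPa
Total = 4.683 + 12.61 + 133.7 + 209.2 = 360.10 MPa
Pore pressure P_p = λ·σ_v = 0.73 × 360.1 MPa = 262.9 MPa
Effective stress σ' = σ_v − P_p = 360.1 − 262.9 = 97.228 MPa

97.2 MPa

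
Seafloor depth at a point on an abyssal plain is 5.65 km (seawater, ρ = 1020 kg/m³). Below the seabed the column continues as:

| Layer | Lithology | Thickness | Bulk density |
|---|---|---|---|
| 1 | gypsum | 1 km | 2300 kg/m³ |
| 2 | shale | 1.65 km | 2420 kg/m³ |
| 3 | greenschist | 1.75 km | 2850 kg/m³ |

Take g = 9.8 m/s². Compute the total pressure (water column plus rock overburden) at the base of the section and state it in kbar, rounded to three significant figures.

1.67 kbar

seawater: 1020 kg/m³ × 9.8 m/s² × 5650 m = 5.648×10^7 Pa = 0.5648 kbar
gypsum: 2300 kg/m³ × 9.8 m/s² × 1000 m = 2.254×10^7 Pa = 0.2254 kbar
shale: 2420 kg/m³ × 9.8 m/s² × 1650 m = 3.913×10^7 Pa = 0.3913 kbar
greenschist: 2850 kg/m³ × 9.8 m/s² × 1750 m = 4.888×10^7 Pa = 0.4888 kbar
Total = 0.5648 + 0.2254 + 0.3913 + 0.4888 = 1.6703 kbar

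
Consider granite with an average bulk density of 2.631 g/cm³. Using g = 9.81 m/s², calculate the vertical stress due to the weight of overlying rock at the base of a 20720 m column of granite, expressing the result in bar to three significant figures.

granite: 2631 kg/m³ × 9.81 m/s² × 20720 m = 5.348×10^8 Pa = 5348 bar

5350 bar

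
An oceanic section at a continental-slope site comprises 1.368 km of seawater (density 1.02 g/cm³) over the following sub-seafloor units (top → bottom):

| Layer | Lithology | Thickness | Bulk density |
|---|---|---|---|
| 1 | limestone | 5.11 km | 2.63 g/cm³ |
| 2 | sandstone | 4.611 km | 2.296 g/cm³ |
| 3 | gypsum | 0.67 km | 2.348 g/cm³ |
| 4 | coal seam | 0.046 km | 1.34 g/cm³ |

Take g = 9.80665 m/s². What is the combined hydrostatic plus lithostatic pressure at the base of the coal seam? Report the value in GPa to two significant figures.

seawater: 1020 kg/m³ × 9.80665 m/s² × 1368 m = 1.368×10^7 Pa = 0.01368 GPa
limestone: 2630 kg/m³ × 9.80665 m/s² × 5110 m = 1.318×10^8 Pa = 0.1318 GPa
sandstone: 2296 kg/m³ × 9.80665 m/s² × 4611 m = 1.038×10^8 Pa = 0.1038 GPa
gypsum: 2348 kg/m³ × 9.80665 m/s² × 670 m = 1.543×10^7 Pa = 0.01543 GPa
coal seam: 1340 kg/m³ × 9.80665 m/s² × 46 m = 6.045×10^5 Pa = 6.045×10^-4 GPa
Total = 0.01368 + 0.1318 + 0.1038 + 0.01543 + 6.045×10^-4 = 0.26533 GPa

0.27 GPa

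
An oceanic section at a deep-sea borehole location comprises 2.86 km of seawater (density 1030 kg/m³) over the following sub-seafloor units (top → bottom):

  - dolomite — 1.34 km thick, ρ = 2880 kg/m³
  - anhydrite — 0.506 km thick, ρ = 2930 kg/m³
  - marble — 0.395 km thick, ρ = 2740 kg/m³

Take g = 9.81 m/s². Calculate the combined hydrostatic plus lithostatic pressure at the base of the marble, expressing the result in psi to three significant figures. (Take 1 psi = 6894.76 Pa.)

seawater: 1030 kg/m³ × 9.81 m/s² × 2860 m = 2.890×10^7 Pa = 4191 psi
dolomite: 2880 kg/m³ × 9.81 m/s² × 1340 m = 3.786×10^7 Pa = 5491 psi
anhydrite: 2930 kg/m³ × 9.81 m/s² × 506 m = 1.454×10^7 Pa = 2109 psi
marble: 2740 kg/m³ × 9.81 m/s² × 395 m = 1.062×10^7 Pa = 1540 psi
Total = 4191 + 5491 + 2109 + 1540 = 13332 psi

13300 psi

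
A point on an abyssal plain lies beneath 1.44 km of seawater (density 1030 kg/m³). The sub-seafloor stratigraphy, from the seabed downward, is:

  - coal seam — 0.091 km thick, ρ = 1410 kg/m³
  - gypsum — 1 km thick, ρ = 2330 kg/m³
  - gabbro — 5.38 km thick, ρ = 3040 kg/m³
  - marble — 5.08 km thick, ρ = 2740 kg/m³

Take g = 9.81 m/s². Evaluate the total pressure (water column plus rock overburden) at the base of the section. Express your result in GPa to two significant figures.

seawater: 1030 kg/m³ × 9.81 m/s² × 1440 m = 1.455×10^7 Pa = 0.01455 GPa
coal seam: 1410 kg/m³ × 9.81 m/s² × 91 m = 1.259×10^6 Pa = 1.259×10^-3 GPa
gypsum: 2330 kg/m³ × 9.81 m/s² × 1000 m = 2.286×10^7 Pa = 0.02286 GPa
gabbro: 3040 kg/m³ × 9.81 m/s² × 5380 m = 1.604×10^8 Pa = 0.1604 GPa
marble: 2740 kg/m³ × 9.81 m/s² × 5080 m = 1.365×10^8 Pa = 0.1365 GPa
Total = 0.01455 + 1.259×10^-3 + 0.02286 + 0.1604 + 0.1365 = 0.33566 GPa

0.34 GPa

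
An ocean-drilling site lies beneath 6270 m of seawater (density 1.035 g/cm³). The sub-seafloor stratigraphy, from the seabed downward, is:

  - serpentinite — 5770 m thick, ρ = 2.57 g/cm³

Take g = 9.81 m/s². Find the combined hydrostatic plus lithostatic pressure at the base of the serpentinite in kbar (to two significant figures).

2.1 kbar

seawater: 1035 kg/m³ × 9.81 m/s² × 6270 m = 6.366×10^7 Pa = 0.6366 kbar
serpentinite: 2570 kg/m³ × 9.81 m/s² × 5770 m = 1.455×10^8 Pa = 1.455 kbar
Total = 0.6366 + 1.455 = 2.0913 kbar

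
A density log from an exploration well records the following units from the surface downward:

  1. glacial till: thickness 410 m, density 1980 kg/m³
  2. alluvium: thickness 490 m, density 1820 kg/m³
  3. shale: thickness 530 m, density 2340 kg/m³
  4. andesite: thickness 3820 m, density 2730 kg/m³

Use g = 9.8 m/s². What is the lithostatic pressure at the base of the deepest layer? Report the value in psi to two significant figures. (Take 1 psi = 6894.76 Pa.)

19000 psi

glacial till: 1980 kg/m³ × 9.8 m/s² × 410 m = 7.956×10^6 Pa = 1154 psi
alluvium: 1820 kg/m³ × 9.8 m/s² × 490 m = 8.740×10^6 Pa = 1268 psi
shale: 2340 kg/m³ × 9.8 m/s² × 530 m = 1.215×10^7 Pa = 1763 psi
andesite: 2730 kg/m³ × 9.8 m/s² × 3820 m = 1.022×10^8 Pa = 14823 psi
Total = 1154 + 1268 + 1763 + 14823 = 19007 psi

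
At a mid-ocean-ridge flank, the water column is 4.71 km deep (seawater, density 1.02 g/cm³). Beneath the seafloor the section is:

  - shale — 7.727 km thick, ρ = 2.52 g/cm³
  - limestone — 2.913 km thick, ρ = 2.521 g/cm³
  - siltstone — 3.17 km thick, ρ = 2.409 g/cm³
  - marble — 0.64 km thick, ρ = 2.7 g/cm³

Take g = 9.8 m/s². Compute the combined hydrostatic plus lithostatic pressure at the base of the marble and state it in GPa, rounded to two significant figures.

seawater: 1020 kg/m³ × 9.8 m/s² × 4710 m = 4.708×10^7 Pa = 0.04708 GPa
shale: 2520 kg/m³ × 9.8 m/s² × 7727 m = 1.908×10^8 Pa = 0.1908 GPa
limestone: 2521 kg/m³ × 9.8 m/s² × 2913 m = 7.197×10^7 Pa = 0.07197 GPa
siltstone: 2409 kg/m³ × 9.8 m/s² × 3170 m = 7.484×10^7 Pa = 0.07484 GPa
marble: 2700 kg/m³ × 9.8 m/s² × 640 m = 1.693×10^7 Pa = 0.01693 GPa
Total = 0.04708 + 0.1908 + 0.07197 + 0.07484 + 0.01693 = 0.40165 GPa

0.40 GPa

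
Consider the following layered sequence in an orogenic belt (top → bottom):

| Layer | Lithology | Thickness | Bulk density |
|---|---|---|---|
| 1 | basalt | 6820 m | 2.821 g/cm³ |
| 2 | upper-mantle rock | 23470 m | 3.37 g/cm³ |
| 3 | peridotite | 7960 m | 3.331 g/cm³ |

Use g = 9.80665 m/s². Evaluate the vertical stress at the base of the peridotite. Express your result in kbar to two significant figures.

basalt: 2821 kg/m³ × 9.80665 m/s² × 6820 m = 1.887×10^8 Pa = 1.887 kbar
upper-mantle rock: 3370 kg/m³ × 9.80665 m/s² × 23470 m = 7.756×10^8 Pa = 7.756 kbar
peridotite: 3331 kg/m³ × 9.80665 m/s² × 7960 m = 2.600×10^8 Pa = 2.600 kbar
Total = 1.887 + 7.756 + 2.600 = 12.243 kbar

12 kbar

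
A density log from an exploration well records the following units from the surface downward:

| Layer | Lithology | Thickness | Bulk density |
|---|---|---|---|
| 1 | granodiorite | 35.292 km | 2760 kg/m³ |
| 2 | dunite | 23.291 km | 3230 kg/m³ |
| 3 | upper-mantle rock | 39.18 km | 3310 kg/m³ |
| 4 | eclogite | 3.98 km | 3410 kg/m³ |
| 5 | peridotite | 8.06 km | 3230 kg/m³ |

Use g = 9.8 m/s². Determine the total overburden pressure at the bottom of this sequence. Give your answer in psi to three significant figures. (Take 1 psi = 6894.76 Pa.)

granodiorite: 2760 kg/m³ × 9.8 m/s² × 35292 m = 9.546×10^8 Pa = 1.384×10^5 psi
dunite: 3230 kg/m³ × 9.8 m/s² × 23291 m = 7.373×10^8 Pa = 1.069×10^5 psi
upper-mantle rock: 3310 kg/m³ × 9.8 m/s² × 39180 m = 1.271×10^9 Pa = 1.843×10^5 psi
eclogite: 3410 kg/m³ × 9.8 m/s² × 3980 m = 1.330×10^8 Pa = 19291 psi
peridotite: 3230 kg/m³ × 9.8 m/s² × 8060 m = 2.551×10^8 Pa = 37004 psi
Total = 1.384×10^5 + 1.069×10^5 + 1.843×10^5 + 19291 + 37004 = 4.8601×10^5 psi

486000 psi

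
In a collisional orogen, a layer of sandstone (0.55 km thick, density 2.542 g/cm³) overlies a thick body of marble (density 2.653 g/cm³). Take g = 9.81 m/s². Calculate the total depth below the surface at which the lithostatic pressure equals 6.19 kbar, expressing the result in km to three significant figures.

Pressure at base of upper layers: 2542×9.81×550 = 1.372×10^7 Pa = 0.1372 kbar
Remaining pressure to be supplied by marble: 6.190×10^8 − 1.372×10^7 = 6.053×10^8 Pa
Additional depth in marble = 6.053×10^8 Pa / (2653 kg/m³ × 9.81 m/s²) = 23257 m
Total depth = 550 m + 23257 m = 23807 m
= 23.807 km

23.8 km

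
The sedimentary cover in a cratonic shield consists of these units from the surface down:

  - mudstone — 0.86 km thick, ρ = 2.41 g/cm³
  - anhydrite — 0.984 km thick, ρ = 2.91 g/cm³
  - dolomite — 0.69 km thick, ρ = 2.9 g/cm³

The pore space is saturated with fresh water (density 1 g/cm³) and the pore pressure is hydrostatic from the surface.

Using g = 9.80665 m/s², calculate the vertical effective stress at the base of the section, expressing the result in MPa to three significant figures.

43.2 MPa

Overburden (lithostatic) stress σ_v:
mudstone: 2410 kg/m³ × 9.80665 m/s² × 860 m = 2.033×10^7 Pa = 20.33 MPa
anhydrite: 2910 kg/m³ × 9.80665 m/s² × 984 m = 2.808×10^7 Pa = 28.08 MPa
dolomite: 2900 kg/m³ × 9.80665 m/s² × 690 m = 1.962×10^7 Pa = 19.62 MPa
Total = 20.33 + 28.08 + 19.62 = 68.029 MPa
Pore pressure P_p = 1000 kg/m³ × 9.80665 m/s² × 2534 m = 2.485×10^7 Pa = 24.85 MPa
Effective stress σ' = σ_v − P_p = 68.03 − 24.85 = 43.179 MPa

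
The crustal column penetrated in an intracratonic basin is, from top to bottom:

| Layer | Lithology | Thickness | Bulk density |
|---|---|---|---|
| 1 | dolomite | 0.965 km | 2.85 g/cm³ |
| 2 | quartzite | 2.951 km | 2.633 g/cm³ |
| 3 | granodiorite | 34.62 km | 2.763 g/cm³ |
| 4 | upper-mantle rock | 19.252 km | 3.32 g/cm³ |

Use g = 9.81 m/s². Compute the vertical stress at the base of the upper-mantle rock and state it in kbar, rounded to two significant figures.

dolomite: 2850 kg/m³ × 9.81 m/s² × 965 m = 2.698×10^7 Pa = 0.2698 kbar
quartzite: 2633 kg/m³ × 9.81 m/s² × 2951 m = 7.622×10^7 Pa = 0.7622 kbar
granodiorite: 2763 kg/m³ × 9.81 m/s² × 34620 m = 9.384×10^8 Pa = 9.384 kbar
upper-mantle rock: 3320 kg/m³ × 9.81 m/s² × 19252 m = 6.270×10^8 Pa = 6.270 kbar
Total = 0.2698 + 0.7622 + 9.384 + 6.270 = 16.686 kbar

17 kbar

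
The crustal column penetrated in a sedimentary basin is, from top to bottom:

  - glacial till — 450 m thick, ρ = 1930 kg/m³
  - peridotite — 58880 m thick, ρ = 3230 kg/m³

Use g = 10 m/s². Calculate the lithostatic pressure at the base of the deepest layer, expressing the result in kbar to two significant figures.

19 kbar

glacial till: 1930 kg/m³ × 10 m/s² × 450 m = 8.685×10^6 Pa = 0.08685 kbar
peridotite: 3230 kg/m³ × 10 m/s² × 58880 m = 1.902×10^9 Pa = 19.02 kbar
Total = 0.08685 + 19.02 = 19.105 kbar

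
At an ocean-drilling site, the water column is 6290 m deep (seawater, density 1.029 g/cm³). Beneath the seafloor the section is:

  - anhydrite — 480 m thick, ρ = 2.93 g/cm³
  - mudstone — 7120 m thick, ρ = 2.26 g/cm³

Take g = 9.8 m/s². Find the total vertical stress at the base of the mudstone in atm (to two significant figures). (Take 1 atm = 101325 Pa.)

seawater: 1029 kg/m³ × 9.8 m/s² × 6290 m = 6.343×10^7 Pa = 626.0 atm
anhydrite: 2930 kg/m³ × 9.8 m/s² × 480 m = 1.378×10^7 Pa = 136.0 atm
mudstone: 2260 kg/m³ × 9.8 m/s² × 7120 m = 1.577×10^8 Pa = 1556 atm
Total = 626.0 + 136.0 + 1556 = 2318.3 atm

2300 atm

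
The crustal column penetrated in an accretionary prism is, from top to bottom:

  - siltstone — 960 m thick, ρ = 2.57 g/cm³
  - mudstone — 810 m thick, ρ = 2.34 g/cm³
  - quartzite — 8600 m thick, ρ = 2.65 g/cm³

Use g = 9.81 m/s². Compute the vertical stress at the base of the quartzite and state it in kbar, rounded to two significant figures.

siltstone: 2570 kg/m³ × 9.81 m/s² × 960 m = 2.420×10^7 Pa = 0.2420 kbar
mudstone: 2340 kg/m³ × 9.81 m/s² × 810 m = 1.859×10^7 Pa = 0.1859 kbar
quartzite: 2650 kg/m³ × 9.81 m/s² × 8600 m = 2.236×10^8 Pa = 2.236 kbar
Total = 0.2420 + 0.1859 + 2.236 = 2.6637 kbar

2.7 kbar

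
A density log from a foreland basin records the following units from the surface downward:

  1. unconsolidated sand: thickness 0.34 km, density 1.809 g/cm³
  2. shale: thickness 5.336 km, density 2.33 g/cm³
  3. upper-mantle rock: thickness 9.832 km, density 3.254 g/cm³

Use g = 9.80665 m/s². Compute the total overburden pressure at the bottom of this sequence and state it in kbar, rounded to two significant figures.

unconsolidated sand: 1809 kg/m³ × 9.80665 m/s² × 340 m = 6.032×10^6 Pa = 0.06032 kbar
shale: 2330 kg/m³ × 9.80665 m/s² × 5336 m = 1.219×10^8 Pa = 1.219 kbar
upper-mantle rock: 3254 kg/m³ × 9.80665 m/s² × 9832 m = 3.137×10^8 Pa = 3.137 kbar
Total = 0.06032 + 1.219 + 3.137 = 4.4170 kbar

4.4 kbar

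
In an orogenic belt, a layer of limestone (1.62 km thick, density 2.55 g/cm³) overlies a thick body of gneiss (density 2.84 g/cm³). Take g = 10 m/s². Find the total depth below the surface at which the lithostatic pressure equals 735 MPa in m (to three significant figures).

26000 m

Pressure at base of upper layers: 2550×10×1620 = 4.131×10^7 Pa = 41.31 MPa
Remaining pressure to be supplied by gneiss: 7.350×10^8 − 4.131×10^7 = 6.937×10^8 Pa
Additional depth in gneiss = 6.937×10^8 Pa / (2840 kg/m³ × 10 m/s²) = 24426 m
Total depth = 1620 m + 24426 m = 26046 m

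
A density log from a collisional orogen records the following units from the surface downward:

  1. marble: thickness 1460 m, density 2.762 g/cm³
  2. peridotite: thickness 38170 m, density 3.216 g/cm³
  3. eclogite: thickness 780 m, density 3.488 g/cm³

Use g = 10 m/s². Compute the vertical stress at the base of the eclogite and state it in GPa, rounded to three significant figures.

marble: 2762 kg/m³ × 10 m/s² × 1460 m = 4.033×10^7 Pa = 0.04033 GPa
peridotite: 3216 kg/m³ × 10 m/s² × 38170 m = 1.228×10^9 Pa = 1.228 GPa
eclogite: 3488 kg/m³ × 10 m/s² × 780 m = 2.721×10^7 Pa = 0.02721 GPa
Total = 0.04033 + 1.228 + 0.02721 = 1.2951 GPa

1.30 GPa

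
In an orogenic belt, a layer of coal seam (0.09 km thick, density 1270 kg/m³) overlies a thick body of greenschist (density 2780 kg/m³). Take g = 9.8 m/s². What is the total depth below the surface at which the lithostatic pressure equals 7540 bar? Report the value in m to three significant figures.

Pressure at base of upper layers: 1270×9.8×90 = 1.120×10^6 Pa = 11.20 bar
Remaining pressure to be supplied by greenschist: 7.540×10^8 − 1.120×10^6 = 7.529×10^8 Pa
Additional depth in greenschist = 7.529×10^8 Pa / (2780 kg/m³ × 9.8 m/s²) = 27635 m
Total depth = 90 m + 27635 m = 27725 m

27700 m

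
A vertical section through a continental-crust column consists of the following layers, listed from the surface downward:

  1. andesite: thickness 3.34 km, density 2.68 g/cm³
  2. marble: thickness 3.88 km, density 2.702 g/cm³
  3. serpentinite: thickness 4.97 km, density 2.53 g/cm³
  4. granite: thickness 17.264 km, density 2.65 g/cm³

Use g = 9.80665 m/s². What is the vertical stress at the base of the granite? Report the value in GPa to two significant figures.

0.76 GPa

andesite: 2680 kg/m³ × 9.80665 m/s² × 3340 m = 8.778×10^7 Pa = 0.08778 GPa
marble: 2702 kg/m³ × 9.80665 m/s² × 3880 m = 1.028×10^8 Pa = 0.1028 GPa
serpentinite: 2530 kg/m³ × 9.80665 m/s² × 4970 m = 1.233×10^8 Pa = 0.1233 GPa
granite: 2650 kg/m³ × 9.80665 m/s² × 17264 m = 4.487×10^8 Pa = 0.4487 GPa
Total = 0.08778 + 0.1028 + 0.1233 + 0.4487 = 0.76255 GPa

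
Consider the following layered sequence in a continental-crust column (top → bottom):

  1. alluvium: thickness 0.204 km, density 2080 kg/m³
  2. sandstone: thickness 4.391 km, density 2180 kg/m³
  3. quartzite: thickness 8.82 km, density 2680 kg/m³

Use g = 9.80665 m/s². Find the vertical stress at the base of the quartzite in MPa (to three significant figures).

330 MPa

alluvium: 2080 kg/m³ × 9.80665 m/s² × 204 m = 4.161×10^6 Pa = 4.161 MPa
sandstone: 2180 kg/m³ × 9.80665 m/s² × 4391 m = 9.387×10^7 Pa = 93.87 MPa
quartzite: 2680 kg/m³ × 9.80665 m/s² × 8820 m = 2.318×10^8 Pa = 231.8 MPa
Total = 4.161 + 93.87 + 231.8 = 329.84 MPa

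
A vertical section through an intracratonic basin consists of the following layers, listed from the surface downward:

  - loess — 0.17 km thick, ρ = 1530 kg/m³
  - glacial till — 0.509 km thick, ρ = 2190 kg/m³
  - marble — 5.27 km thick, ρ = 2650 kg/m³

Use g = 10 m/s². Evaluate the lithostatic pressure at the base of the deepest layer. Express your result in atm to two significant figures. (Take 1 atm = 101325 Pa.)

1500 atm

loess: 1530 kg/m³ × 10 m/s² × 170 m = 2.601×10^6 Pa = 25.67 atm
glacial till: 2190 kg/m³ × 10 m/s² × 509 m = 1.115×10^7 Pa = 110.0 atm
marble: 2650 kg/m³ × 10 m/s² × 5270 m = 1.397×10^8 Pa = 1378 atm
Total = 25.67 + 110.0 + 1378 = 1514.0 atm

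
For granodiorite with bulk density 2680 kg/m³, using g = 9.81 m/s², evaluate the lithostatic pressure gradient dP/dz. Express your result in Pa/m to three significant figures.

dP/dz = ρg = 2680 kg/m³ × 9.81 m/s² = 26291 Pa/m

26300 Pa/m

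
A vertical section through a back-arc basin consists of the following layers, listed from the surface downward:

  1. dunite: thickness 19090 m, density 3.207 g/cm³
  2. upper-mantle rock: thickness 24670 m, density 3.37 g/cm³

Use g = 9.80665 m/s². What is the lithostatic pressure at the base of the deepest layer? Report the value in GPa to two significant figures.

dunite: 3207 kg/m³ × 9.80665 m/s² × 19090 m = 6.004×10^8 Pa = 0.6004 GPa
upper-mantle rock: 3370 kg/m³ × 9.80665 m/s² × 24670 m = 8.153×10^8 Pa = 0.8153 GPa
Total = 0.6004 + 0.8153 = 1.4157 GPa

1.4 GPa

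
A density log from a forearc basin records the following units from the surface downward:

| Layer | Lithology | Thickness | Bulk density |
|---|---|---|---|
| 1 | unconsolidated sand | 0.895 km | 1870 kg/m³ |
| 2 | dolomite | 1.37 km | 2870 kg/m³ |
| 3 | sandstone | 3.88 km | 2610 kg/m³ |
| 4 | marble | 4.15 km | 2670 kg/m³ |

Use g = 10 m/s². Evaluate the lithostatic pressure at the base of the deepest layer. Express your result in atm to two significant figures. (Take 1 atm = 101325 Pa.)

2600 atm

unconsolidated sand: 1870 kg/m³ × 10 m/s² × 895 m = 1.674×10^7 Pa = 165.2 atm
dolomite: 2870 kg/m³ × 10 m/s² × 1370 m = 3.932×10^7 Pa = 388.0 atm
sandstone: 2610 kg/m³ × 10 m/s² × 3880 m = 1.013×10^8 Pa = 999.4 atm
marble: 2670 kg/m³ × 10 m/s² × 4150 m = 1.108×10^8 Pa = 1094 atm
Total = 165.2 + 388.0 + 999.4 + 1094 = 2646.2 atm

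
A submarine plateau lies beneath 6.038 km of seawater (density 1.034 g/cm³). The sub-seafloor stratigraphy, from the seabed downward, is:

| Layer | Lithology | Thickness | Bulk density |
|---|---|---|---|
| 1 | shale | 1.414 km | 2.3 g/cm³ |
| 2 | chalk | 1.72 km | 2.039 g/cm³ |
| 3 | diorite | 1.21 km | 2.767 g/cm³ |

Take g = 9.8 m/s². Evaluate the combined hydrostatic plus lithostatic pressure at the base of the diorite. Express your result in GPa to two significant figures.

seawater: 1034 kg/m³ × 9.8 m/s² × 6038 m = 6.118×10^7 Pa = 0.06118 GPa
shale: 2300 kg/m³ × 9.8 m/s² × 1414 m = 3.187×10^7 Pa = 0.03187 GPa
chalk: 2039 kg/m³ × 9.8 m/s² × 1720 m = 3.437×10^7 Pa = 0.03437 GPa
diorite: 2767 kg/m³ × 9.8 m/s² × 1210 m = 3.281×10^7 Pa = 0.03281 GPa
Total = 0.06118 + 0.03187 + 0.03437 + 0.03281 = 0.16024 GPa

0.16 GPa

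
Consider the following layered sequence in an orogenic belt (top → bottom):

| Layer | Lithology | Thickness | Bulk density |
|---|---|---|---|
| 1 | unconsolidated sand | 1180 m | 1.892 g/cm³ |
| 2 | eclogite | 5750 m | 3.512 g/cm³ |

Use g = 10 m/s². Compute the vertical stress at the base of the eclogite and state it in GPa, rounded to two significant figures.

0.22 GPa

unconsolidated sand: 1892 kg/m³ × 10 m/s² × 1180 m = 2.233×10^7 Pa = 0.02233 GPa
eclogite: 3512 kg/m³ × 10 m/s² × 5750 m = 2.019×10^8 Pa = 0.2019 GPa
Total = 0.02233 + 0.2019 = 0.22427 GPa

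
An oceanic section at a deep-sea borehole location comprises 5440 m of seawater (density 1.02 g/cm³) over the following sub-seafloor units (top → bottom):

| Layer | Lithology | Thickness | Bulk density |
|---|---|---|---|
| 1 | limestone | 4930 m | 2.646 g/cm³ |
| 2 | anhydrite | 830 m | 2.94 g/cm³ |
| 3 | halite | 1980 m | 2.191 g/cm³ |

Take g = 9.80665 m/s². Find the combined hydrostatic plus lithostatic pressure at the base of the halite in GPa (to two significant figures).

seawater: 1020 kg/m³ × 9.80665 m/s² × 5440 m = 5.442×10^7 Pa = 0.05442 GPa
limestone: 2646 kg/m³ × 9.80665 m/s² × 4930 m = 1.279×10^8 Pa = 0.1279 GPa
anhydrite: 2940 kg/m³ × 9.80665 m/s² × 830 m = 2.393×10^7 Pa = 0.02393 GPa
halite: 2191 kg/m³ × 9.80665 m/s² × 1980 m = 4.254×10^7 Pa = 0.04254 GPa
Total = 0.05442 + 0.1279 + 0.02393 + 0.04254 = 0.24881 GPa

0.25 GPa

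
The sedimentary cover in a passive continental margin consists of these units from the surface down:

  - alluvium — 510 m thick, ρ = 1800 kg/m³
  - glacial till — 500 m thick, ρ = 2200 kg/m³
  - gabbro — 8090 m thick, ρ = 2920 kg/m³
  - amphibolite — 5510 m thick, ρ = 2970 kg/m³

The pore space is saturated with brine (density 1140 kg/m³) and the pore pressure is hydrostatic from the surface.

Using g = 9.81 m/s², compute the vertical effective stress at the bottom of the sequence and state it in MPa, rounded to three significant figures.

249 MPa

Overburden (lithostatic) stress σ_v:
alluvium: 1800 kg/m³ × 9.81 m/s² × 510 m = 9.006×10^6 Pa = 9.006 MPa
glacial till: 2200 kg/m³ × 9.81 m/s² × 500 m = 1.079×10^7 Pa = 10.79 MPa
gabbro: 2920 kg/m³ × 9.81 m/s² × 8090 m = 2.317×10^8 Pa = 231.7 MPa
amphibolite: 2970 kg/m³ × 9.81 m/s² × 5510 m = 1.605×10^8 Pa = 160.5 MPa
Total = 9.006 + 10.79 + 231.7 + 160.5 = 412.07 MPa
Pore pressure P_p = 1140 kg/m³ × 9.81 m/s² × 14610 m = 1.634×10^8 Pa = 163.4 MPa
Effective stress σ' = σ_v − P_p = 412.1 − 163.4 = 248.68 MPa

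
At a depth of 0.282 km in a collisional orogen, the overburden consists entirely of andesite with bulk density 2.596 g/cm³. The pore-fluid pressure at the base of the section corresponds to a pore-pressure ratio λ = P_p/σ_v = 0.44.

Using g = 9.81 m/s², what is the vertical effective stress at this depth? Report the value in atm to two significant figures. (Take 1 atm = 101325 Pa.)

40 atm

Overburden (lithostatic) stress σ_v:
andesite: 2596 kg/m³ × 9.81 m/s² × 282 m = 7.182×10^6 Pa = 7.182 MPa
Pore pressure P_p = λ·σ_v = 0.44 × 7.182 MPa = 3.160 MPa
Effective stress σ' = σ_v − P_p = 7.182 − 3.160 = 4.0217 MPa = 39.691 atm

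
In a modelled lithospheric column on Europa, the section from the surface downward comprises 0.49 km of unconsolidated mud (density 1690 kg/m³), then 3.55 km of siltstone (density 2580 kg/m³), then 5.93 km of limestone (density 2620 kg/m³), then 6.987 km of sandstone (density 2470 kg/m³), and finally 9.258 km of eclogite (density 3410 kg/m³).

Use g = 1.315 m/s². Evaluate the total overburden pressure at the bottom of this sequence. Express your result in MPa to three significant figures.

97.8 MPa

unconsolidated mud: 1690 kg/m³ × 1.315 m/s² × 490 m = 1.089×10^6 Pa = 1.089 MPa
siltstone: 2580 kg/m³ × 1.315 m/s² × 3550 m = 1.204×10^7 Pa = 12.04 MPa
limestone: 2620 kg/m³ × 1.315 m/s² × 5930 m = 2.043×10^7 Pa = 20.43 MPa
sandstone: 2470 kg/m³ × 1.315 m/s² × 6987 m = 2.269×10^7 Pa = 22.69 MPa
eclogite: 3410 kg/m³ × 1.315 m/s² × 9258 m = 4.151×10^7 Pa = 41.51 MPa
Total = 1.089 + 12.04 + 20.43 + 22.69 + 41.51 = 97.772 MPa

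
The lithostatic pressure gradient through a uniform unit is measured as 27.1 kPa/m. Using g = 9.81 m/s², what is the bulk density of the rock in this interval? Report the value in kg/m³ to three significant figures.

2760 kg/m³

ρ = (dP/dz)/g = 27.1 kPa/m / 9.81 m/s² = 27100 Pa/m / 9.81 m/s² = 2762.5 kg/m³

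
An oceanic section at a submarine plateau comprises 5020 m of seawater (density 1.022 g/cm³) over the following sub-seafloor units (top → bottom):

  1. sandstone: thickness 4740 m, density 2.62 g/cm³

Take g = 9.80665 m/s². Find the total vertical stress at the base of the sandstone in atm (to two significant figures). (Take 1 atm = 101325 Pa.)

seawater: 1022 kg/m³ × 9.80665 m/s² × 5020 m = 5.031×10^7 Pa = 496.5 atm
sandstone: 2620 kg/m³ × 9.80665 m/s² × 4740 m = 1.218×10^8 Pa = 1202 atm
Total = 496.5 + 1202 = 1698.5 atm

1700 atm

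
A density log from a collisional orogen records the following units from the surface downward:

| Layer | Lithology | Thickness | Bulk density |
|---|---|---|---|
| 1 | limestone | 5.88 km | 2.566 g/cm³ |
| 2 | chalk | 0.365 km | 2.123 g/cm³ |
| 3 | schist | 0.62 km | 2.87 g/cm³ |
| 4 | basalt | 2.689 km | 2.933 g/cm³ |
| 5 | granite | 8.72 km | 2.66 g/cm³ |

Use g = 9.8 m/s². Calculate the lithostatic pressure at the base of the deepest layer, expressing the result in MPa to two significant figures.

limestone: 2566 kg/m³ × 9.8 m/s² × 5880 m = 1.479×10^8 Pa = 147.9 MPa
chalk: 2123 kg/m³ × 9.8 m/s² × 365 m = 7.594×10^6 Pa = 7.594 MPa
schist: 2870 kg/m³ × 9.8 m/s² × 620 m = 1.744×10^7 Pa = 17.44 MPa
basalt: 2933 kg/m³ × 9.8 m/s² × 2689 m = 7.729×10^7 Pa = 77.29 MPa
granite: 2660 kg/m³ × 9.8 m/s² × 8720 m = 2.273×10^8 Pa = 227.3 MPa
Total = 147.9 + 7.594 + 17.44 + 77.29 + 227.3 = 477.50 MPa

480 MPa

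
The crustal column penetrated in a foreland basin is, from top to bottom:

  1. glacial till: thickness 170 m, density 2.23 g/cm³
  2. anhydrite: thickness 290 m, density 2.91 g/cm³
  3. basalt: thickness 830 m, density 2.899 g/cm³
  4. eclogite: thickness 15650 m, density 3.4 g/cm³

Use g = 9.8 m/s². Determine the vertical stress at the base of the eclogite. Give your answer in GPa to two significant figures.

glacial till: 2230 kg/m³ × 9.8 m/s² × 170 m = 3.715×10^6 Pa = 3.715×10^-3 GPa
anhydrite: 2910 kg/m³ × 9.8 m/s² × 290 m = 8.270×10^6 Pa = 8.270×10^-3 GPa
basalt: 2899 kg/m³ × 9.8 m/s² × 830 m = 2.358×10^7 Pa = 0.02358 GPa
eclogite: 3400 kg/m³ × 9.8 m/s² × 15650 m = 5.215×10^8 Pa = 0.5215 GPa
Total = 3.715×10^-3 + 8.270×10^-3 + 0.02358 + 0.5215 = 0.55702 GPa

0.56 GPa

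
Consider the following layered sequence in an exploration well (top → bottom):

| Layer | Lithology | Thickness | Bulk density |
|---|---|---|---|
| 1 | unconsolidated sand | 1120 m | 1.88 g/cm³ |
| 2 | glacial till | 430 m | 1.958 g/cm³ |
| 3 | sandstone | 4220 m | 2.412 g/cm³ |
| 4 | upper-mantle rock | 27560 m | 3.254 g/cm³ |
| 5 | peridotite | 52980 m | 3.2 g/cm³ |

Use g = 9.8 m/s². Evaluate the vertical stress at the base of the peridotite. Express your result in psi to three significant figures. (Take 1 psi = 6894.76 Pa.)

387000 psi

unconsolidated sand: 1880 kg/m³ × 9.8 m/s² × 1120 m = 2.063×10^7 Pa = 2993 psi
glacial till: 1958 kg/m³ × 9.8 m/s² × 430 m = 8.251×10^6 Pa = 1197 psi
sandstone: 2412 kg/m³ × 9.8 m/s² × 4220 m = 9.975×10^7 Pa = 14468 psi
upper-mantle rock: 3254 kg/m³ × 9.8 m/s² × 27560 m = 8.789×10^8 Pa = 1.275×10^5 psi
peridotite: 3200 kg/m³ × 9.8 m/s² × 52980 m = 1.661×10^9 Pa = 2.410×10^5 psi
Total = 2993 + 1197 + 14468 + 1.275×10^5 + 2.410×10^5 = 3.8710×10^5 psi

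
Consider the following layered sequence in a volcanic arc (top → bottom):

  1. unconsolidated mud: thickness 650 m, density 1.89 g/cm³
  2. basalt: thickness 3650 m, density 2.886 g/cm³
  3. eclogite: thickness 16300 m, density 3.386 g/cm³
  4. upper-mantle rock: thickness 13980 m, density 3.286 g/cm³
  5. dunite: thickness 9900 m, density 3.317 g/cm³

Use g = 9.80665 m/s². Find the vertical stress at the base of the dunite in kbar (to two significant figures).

14 kbar

unconsolidated mud: 1890 kg/m³ × 9.80665 m/s² × 650 m = 1.205×10^7 Pa = 0.1205 kbar
basalt: 2886 kg/m³ × 9.80665 m/s² × 3650 m = 1.033×10^8 Pa = 1.033 kbar
eclogite: 3386 kg/m³ × 9.80665 m/s² × 16300 m = 5.412×10^8 Pa = 5.412 kbar
upper-mantle rock: 3286 kg/m³ × 9.80665 m/s² × 13980 m = 4.505×10^8 Pa = 4.505 kbar
dunite: 3317 kg/m³ × 9.80665 m/s² × 9900 m = 3.220×10^8 Pa = 3.220 kbar
Total = 0.1205 + 1.033 + 5.412 + 4.505 + 3.220 = 14.291 kbar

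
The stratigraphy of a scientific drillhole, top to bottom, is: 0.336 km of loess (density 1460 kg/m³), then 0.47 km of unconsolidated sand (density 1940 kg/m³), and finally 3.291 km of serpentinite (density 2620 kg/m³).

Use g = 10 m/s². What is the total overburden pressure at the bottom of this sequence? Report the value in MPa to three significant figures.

100 MPa

loess: 1460 kg/m³ × 10 m/s² × 336 m = 4.906×10^6 Pa = 4.906 MPa
unconsolidated sand: 1940 kg/m³ × 10 m/s² × 470 m = 9.118×10^6 Pa = 9.118 MPa
serpentinite: 2620 kg/m³ × 10 m/s² × 3291 m = 8.622×10^7 Pa = 86.22 MPa
Total = 4.906 + 9.118 + 86.22 = 100.25 MPa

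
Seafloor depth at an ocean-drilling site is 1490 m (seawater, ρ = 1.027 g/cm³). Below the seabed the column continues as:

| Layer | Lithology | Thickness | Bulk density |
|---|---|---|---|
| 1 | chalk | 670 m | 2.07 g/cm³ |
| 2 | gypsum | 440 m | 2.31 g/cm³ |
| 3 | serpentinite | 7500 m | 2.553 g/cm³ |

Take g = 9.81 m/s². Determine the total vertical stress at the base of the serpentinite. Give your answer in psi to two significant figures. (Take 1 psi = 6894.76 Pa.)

33000 psi

seawater: 1027 kg/m³ × 9.81 m/s² × 1490 m = 1.501×10^7 Pa = 2177 psi
chalk: 2070 kg/m³ × 9.81 m/s² × 670 m = 1.361×10^7 Pa = 1973 psi
gypsum: 2310 kg/m³ × 9.81 m/s² × 440 m = 9.971×10^6 Pa = 1446 psi
serpentinite: 2553 kg/m³ × 9.81 m/s² × 7500 m = 1.878×10^8 Pa = 27243 psi
Total = 2177 + 1973 + 1446 + 27243 = 32840 psi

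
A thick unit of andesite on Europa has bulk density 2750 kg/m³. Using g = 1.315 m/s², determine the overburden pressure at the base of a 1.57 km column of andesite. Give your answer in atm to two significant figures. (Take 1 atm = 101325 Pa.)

56 atm

andesite: 2750 kg/m³ × 1.315 m/s² × 1570 m = 5.678×10^6 Pa = 56.03 atm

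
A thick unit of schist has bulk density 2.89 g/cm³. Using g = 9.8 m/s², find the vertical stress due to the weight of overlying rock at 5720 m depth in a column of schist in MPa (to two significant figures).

160 MPa

schist: 2890 kg/m³ × 9.8 m/s² × 5720 m = 1.620×10^8 Pa = 162.0 MPa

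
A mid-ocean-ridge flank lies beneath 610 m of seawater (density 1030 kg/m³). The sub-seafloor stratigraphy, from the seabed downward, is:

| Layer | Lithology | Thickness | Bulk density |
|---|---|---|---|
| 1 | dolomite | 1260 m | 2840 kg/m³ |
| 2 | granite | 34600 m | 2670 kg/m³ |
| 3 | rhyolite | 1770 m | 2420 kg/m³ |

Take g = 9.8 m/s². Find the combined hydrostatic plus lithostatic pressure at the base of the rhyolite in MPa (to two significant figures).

990 MPa

seawater: 1030 kg/m³ × 9.8 m/s² × 610 m = 6.157×10^6 Pa = 6.157 MPa
dolomite: 2840 kg/m³ × 9.8 m/s² × 1260 m = 3.507×10^7 Pa = 35.07 MPa
granite: 2670 kg/m³ × 9.8 m/s² × 34600 m = 9.053×10^8 Pa = 905.3 MPa
rhyolite: 2420 kg/m³ × 9.8 m/s² × 1770 m = 4.198×10^7 Pa = 41.98 MPa
Total = 6.157 + 35.07 + 905.3 + 41.98 = 988.55 MPa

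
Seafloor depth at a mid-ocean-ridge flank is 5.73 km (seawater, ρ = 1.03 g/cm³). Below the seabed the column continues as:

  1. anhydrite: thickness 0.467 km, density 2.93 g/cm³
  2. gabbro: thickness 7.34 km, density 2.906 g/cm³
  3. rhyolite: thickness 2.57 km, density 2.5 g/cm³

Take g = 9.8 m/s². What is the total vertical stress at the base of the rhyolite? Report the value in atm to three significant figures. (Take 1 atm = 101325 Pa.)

3390 atm

seawater: 1030 kg/m³ × 9.8 m/s² × 5730 m = 5.784×10^7 Pa = 570.8 atm
anhydrite: 2930 kg/m³ × 9.8 m/s² × 467 m = 1.341×10^7 Pa = 132.3 atm
gabbro: 2906 kg/m³ × 9.8 m/s² × 7340 m = 2.090×10^8 Pa = 2063 atm
rhyolite: 2500 kg/m³ × 9.8 m/s² × 2570 m = 6.296×10^7 Pa = 621.4 atm
Total = 570.8 + 132.3 + 2063 + 621.4 = 3387.6 atm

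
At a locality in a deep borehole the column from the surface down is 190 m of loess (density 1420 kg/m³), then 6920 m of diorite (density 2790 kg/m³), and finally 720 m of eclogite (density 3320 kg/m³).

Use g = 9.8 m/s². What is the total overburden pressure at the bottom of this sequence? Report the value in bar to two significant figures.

loess: 1420 kg/m³ × 9.8 m/s² × 190 m = 2.644×10^6 Pa = 26.44 bar
diorite: 2790 kg/m³ × 9.8 m/s² × 6920 m = 1.892×10^8 Pa = 1892 bar
eclogite: 3320 kg/m³ × 9.8 m/s² × 720 m = 2.343×10^7 Pa = 234.3 bar
Total = 26.44 + 1892 + 234.3 = 2152.8 bar

2200 bar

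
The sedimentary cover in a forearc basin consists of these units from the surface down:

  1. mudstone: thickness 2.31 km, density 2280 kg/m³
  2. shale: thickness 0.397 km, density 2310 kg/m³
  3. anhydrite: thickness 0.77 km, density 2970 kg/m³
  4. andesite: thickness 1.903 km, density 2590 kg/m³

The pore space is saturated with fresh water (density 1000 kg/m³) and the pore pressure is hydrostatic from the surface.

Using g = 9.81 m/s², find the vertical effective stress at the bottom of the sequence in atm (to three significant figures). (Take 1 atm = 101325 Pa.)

776 atm

Overburden (lithostatic) stress σ_v:
mudstone: 2280 kg/m³ × 9.81 m/s² × 2310 m = 5.167×10^7 Pa = 51.67 MPa
shale: 2310 kg/m³ × 9.81 m/s² × 397 m = 8.996×10^6 Pa = 8.996 MPa
anhydrite: 2970 kg/m³ × 9.81 m/s² × 770 m = 2.243×10^7 Pa = 22.43 MPa
andesite: 2590 kg/m³ × 9.81 m/s² × 1903 m = 4.835×10^7 Pa = 48.35 MPa
Total = 51.67 + 8.996 + 22.43 + 48.35 = 131.45 MPa
Pore pressure P_p = 1000 kg/m³ × 9.81 m/s² × 5380 m = 5.278×10^7 Pa = 52.78 MPa
Effective stress σ' = σ_v − P_p = 131.4 − 52.78 = 78.672 MPa = 776.43 atm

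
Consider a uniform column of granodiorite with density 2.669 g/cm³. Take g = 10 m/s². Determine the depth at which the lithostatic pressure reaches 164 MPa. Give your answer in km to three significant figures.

6.14 km

h = P/(ρg) = 164 MPa / (2669 kg/m³ × 10 m/s²) = 1.640×10^8 Pa / 26690 Pa/m = 6144.6 m
= 6.1446 km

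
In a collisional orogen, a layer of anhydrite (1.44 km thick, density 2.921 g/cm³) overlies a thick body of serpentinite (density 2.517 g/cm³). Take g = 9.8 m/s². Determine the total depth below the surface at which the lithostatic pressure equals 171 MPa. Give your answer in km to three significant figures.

Pressure at base of upper layers: 2921×9.8×1440 = 4.122×10^7 Pa = 41.22 MPa
Remaining pressure to be supplied by serpentinite: 1.710×10^8 − 4.122×10^7 = 1.298×10^8 Pa
Additional depth in serpentinite = 1.298×10^8 Pa / (2517 kg/m³ × 9.8 m/s²) = 5261.3 m
Total depth = 1440 m + 5261.3 m = 6701.3 m
= 6.7013 km

6.70 km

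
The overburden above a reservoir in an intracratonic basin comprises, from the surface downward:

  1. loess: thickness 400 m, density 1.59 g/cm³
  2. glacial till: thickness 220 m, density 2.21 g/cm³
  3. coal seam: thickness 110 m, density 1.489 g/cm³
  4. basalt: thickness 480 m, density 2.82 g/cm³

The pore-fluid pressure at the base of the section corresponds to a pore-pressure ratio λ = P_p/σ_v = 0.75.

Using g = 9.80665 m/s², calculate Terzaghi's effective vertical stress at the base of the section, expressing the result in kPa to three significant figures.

Overburden (lithostatic) stress σ_v:
loess: 1590 kg/m³ × 9.80665 m/s² × 400 m = 6.237×10^6 Pa = 6.237 MPa
glacial till: 2210 kg/m³ × 9.80665 m/s² × 220 m = 4.768×10^6 Pa = 4.768 MPa
coal seam: 1489 kg/m³ × 9.80665 m/s² × 110 m = 1.606×10^6 Pa = 1.606 MPa
basalt: 2820 kg/m³ × 9.80665 m/s² × 480 m = 1.327×10^7 Pa = 13.27 MPa
Total = 6.237 + 4.768 + 1.606 + 13.27 = 25.886 MPa
Pore pressure P_p = λ·σ_v = 0.75 × 25.89 MPa = 19.41 MPa
Effective stress σ' = σ_v − P_p = 25.89 − 19.41 = 6.4714 MPa = 6471.4 kPa

6470 kPa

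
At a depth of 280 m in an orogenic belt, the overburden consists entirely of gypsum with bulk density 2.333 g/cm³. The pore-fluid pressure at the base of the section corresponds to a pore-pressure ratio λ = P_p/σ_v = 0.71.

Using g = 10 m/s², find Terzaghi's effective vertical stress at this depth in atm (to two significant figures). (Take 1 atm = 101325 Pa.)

Overburden (lithostatic) stress σ_v:
gypsum: 2333 kg/m³ × 10 m/s² × 280 m = 6.532×10^6 Pa = 6.532 MPa
Pore pressure P_p = λ·σ_v = 0.71 × 6.532 MPa = 4.638 MPa
Effective stress σ' = σ_v − P_p = 6.532 − 4.638 = 1.8944 MPa = 18.696 atm

19 atm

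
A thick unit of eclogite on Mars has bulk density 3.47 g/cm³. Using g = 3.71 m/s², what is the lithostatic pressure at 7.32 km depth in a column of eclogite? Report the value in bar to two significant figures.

eclogite: 3470 kg/m³ × 3.71 m/s² × 7320 m = 9.424×10^7 Pa = 942.4 bar

940 bar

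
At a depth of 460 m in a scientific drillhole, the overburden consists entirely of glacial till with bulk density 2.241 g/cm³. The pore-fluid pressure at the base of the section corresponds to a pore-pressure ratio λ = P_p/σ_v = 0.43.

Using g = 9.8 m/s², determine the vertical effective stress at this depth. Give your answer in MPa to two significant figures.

Overburden (lithostatic) stress σ_v:
glacial till: 2241 kg/m³ × 9.8 m/s² × 460 m = 1.010×10^7 Pa = 10.10 MPa
Pore pressure P_p = λ·σ_v = 0.43 × 10.10 MPa = 4.344 MPa
Effective stress σ' = σ_v − P_p = 10.10 − 4.344 = 5.7584 MPa

5.8 MPa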